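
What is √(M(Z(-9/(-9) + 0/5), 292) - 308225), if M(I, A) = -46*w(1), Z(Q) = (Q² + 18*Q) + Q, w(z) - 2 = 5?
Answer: 3*I*√34283 ≈ 555.47*I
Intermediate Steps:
w(z) = 7 (w(z) = 2 + 5 = 7)
Z(Q) = Q² + 19*Q
M(I, A) = -322 (M(I, A) = -46*7 = -322)
√(M(Z(-9/(-9) + 0/5), 292) - 308225) = √(-322 - 308225) = √(-308547) = 3*I*√34283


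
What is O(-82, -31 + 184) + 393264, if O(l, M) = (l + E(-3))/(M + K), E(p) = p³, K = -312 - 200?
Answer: 141181885/359 ≈ 3.9326e+5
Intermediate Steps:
K = -512
O(l, M) = (-27 + l)/(-512 + M) (O(l, M) = (l + (-3)³)/(M - 512) = (l - 27)/(-512 + M) = (-27 + l)/(-512 + M))
O(-82, -31 + 184) + 393264 = (-27 - 82)/(-512 + (-31 + 184)) + 393264 = -109/(-512 + 153) + 393264 = -109/(-359) + 393264 = -1/359*(-109) + 393264 = 109/359 + 393264 = 141181885/359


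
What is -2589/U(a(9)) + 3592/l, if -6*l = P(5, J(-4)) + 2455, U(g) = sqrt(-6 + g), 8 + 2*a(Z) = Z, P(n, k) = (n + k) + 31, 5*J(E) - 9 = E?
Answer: -5388/623 + 2589*I*sqrt(22)/11 ≈ -8.6485 + 1104.0*I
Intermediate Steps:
J(E) = 9/5 + E/5
P(n, k) = 31 + k + n (P(n, k) = (k + n) + 31 = 31 + k + n)
a(Z) = -4 + Z/2
l = -1246/3 (l = -((31 + (9/5 + (1/5)*(-4)) + 5) + 2455)/6 = -((31 + (9/5 - 4/5) + 5) + 2455)/6 = -((31 + 1 + 5) + 2455)/6 = -(37 + 2455)/6 = -1/6*2492 = -1246/3 ≈ -415.33)
-2589/U(a(9)) + 3592/l = -2589/sqrt(-6 + (-4 + (1/2)*9)) + 3592/(-1246/3) = -2589/sqrt(-6 + (-4 + 9/2)) + 3592*(-3/1246) = -2589/sqrt(-6 + 1/2) - 5388/623 = -2589*(-I*sqrt(22)/11) - 5388/623 = -(-2589)*I*sqrt(22)/11 - 5388/623 = 2589*I*sqrt(22)/11 - 5388/623 = -5388/623 + 2589*I*sqrt(22)/11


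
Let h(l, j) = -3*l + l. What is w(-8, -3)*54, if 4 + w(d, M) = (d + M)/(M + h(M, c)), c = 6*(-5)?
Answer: -414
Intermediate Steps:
c = -30
h(l, j) = -2*l
w(d, M) = -4 - (M + d)/M (w(d, M) = -4 + (d + M)/(M - 2*M) = -4 + (M + d)/((-M)) = -4 + (M + d)*(-1/M) = -4 - (M + d)/M)
w(-8, -3)*54 = (-5 - 1*(-8)/(-3))*54 = (-5 - 1*(-8)*(-1/3))*54 = (-5 - 8/3)*54 = -23/3*54 = -414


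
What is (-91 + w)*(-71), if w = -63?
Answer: 10934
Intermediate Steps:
(-91 + w)*(-71) = (-91 - 63)*(-71) = -154*(-71) = 10934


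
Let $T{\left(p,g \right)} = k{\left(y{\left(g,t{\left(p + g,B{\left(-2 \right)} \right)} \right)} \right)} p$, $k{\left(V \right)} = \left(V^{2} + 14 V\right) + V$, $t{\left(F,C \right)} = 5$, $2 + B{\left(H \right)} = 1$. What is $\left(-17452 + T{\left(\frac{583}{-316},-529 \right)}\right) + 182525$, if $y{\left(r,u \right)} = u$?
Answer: $\frac{13026192}{79} \approx 1.6489 \cdot 10^{5}$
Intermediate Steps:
$B{\left(H \right)} = -1$ ($B{\left(H \right)} = -2 + 1 = -1$)
$k{\left(V \right)} = V^{2} + 15 V$
$T{\left(p,g \right)} = 100 p$ ($T{\left(p,g \right)} = 5 \left(15 + 5\right) p = 5 \cdot 20 p = 100 p$)
$\left(-17452 + T{\left(\frac{583}{-316},-529 \right)}\right) + 182525 = \left(-17452 + 100 \frac{583}{-316}\right) + 182525 = \left(-17452 + 100 \cdot 583 \left(- \frac{1}{316}\right)\right) + 182525 = \left(-17452 + 100 \left(- \frac{583}{316}\right)\right) + 182525 = \left(-17452 - \frac{14575}{79}\right) + 182525 = - \frac{1393283}{79} + 182525 = \frac{13026192}{79}$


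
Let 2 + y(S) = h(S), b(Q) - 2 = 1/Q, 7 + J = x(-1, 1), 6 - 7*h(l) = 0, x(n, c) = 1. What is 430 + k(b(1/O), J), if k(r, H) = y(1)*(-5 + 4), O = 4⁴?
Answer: 3018/7 ≈ 431.14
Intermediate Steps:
O = 256
h(l) = 6/7 (h(l) = 6/7 - ⅐*0 = 6/7 + 0 = 6/7)
J = -6 (J = -7 + 1 = -6)
b(Q) = 2 + 1/Q
y(S) = -8/7 (y(S) = -2 + 6/7 = -8/7)
k(r, H) = 8/7 (k(r, H) = -8*(-5 + 4)/7 = -8/7*(-1) = 8/7)
430 + k(b(1/O), J) = 430 + 8/7 = 3018/7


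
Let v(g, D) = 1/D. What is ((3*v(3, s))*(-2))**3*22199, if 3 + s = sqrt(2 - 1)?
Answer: 599373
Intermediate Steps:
s = -2 (s = -3 + sqrt(2 - 1) = -3 + sqrt(1) = -3 + 1 = -2)
((3*v(3, s))*(-2))**3*22199 = ((3/(-2))*(-2))**3*22199 = ((3*(-1/2))*(-2))**3*22199 = (-3/2*(-2))**3*22199 = 3**3*22199 = 27*22199 = 599373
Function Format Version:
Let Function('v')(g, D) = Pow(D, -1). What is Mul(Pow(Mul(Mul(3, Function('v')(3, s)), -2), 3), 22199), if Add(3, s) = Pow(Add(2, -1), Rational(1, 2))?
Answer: 599373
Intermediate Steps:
s = -2 (s = Add(-3, Pow(Add(2, -1), Rational(1, 2))) = Add(-3, Pow(1, Rational(1, 2))) = Add(-3, 1) = -2)
Mul(Pow(Mul(Mul(3, Function('v')(3, s)), -2), 3), 22199) = Mul(Pow(Mul(Mul(3, Pow(-2, -1)), -2), 3), 22199) = Mul(Pow(Mul(Mul(3, Rational(-1, 2)), -2), 3), 22199) = Mul(Pow(Mul(Rational(-3, 2), -2), 3), 22199) = Mul(Pow(3, 3), 22199) = Mul(27, 22199) = 599373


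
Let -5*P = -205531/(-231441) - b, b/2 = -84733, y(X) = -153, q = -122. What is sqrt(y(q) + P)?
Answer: I*sqrt(45592301351986410)/1157205 ≈ 184.52*I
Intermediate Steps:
b = -169466 (b = 2*(-84733) = -169466)
P = -39221586037/1157205 (P = -(-205531/(-231441) - 1*(-169466))/5 = -(-205531*(-1/231441) + 169466)/5 = -(205531/231441 + 169466)/5 = -1/5*39221586037/231441 = -39221586037/1157205 ≈ -33893.)
sqrt(y(q) + P) = sqrt(-153 - 39221586037/1157205) = sqrt(-39398638402/1157205) = I*sqrt(45592301351986410)/1157205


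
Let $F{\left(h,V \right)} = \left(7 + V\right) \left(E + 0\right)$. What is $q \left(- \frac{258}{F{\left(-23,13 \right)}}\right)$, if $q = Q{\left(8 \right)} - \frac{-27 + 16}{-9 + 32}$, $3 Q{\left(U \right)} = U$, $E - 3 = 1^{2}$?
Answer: $- \frac{9331}{920} \approx -10.142$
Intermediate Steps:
$E = 4$ ($E = 3 + 1^{2} = 3 + 1 = 4$)
$F{\left(h,V \right)} = 28 + 4 V$ ($F{\left(h,V \right)} = \left(7 + V\right) \left(4 + 0\right) = \left(7 + V\right) 4 = 28 + 4 V$)
$Q{\left(U \right)} = \frac{U}{3}$
$q = \frac{217}{69}$ ($q = \frac{1}{3} \cdot 8 - \frac{-27 + 16}{-9 + 32} = \frac{8}{3} - - \frac{11}{23} = \frac{8}{3} + \frac{11}{23} = \frac{217}{69} \approx 3.1449$)
$q \left(- \frac{258}{F{\left(-23,13 \right)}}\right) = \frac{217 \left(- \frac{258}{28 + 4 \cdot 13}\right)}{69} = \frac{217 \left(- \frac{258}{28 + 52}\right)}{69} = \frac{217 \left(- \frac{258}{80}\right)}{69} = \frac{217 \left(\left(-258\right) \frac{1}{80}\right)}{69} = \frac{217}{69} \left(- \frac{129}{40}\right) = - \frac{9331}{920}$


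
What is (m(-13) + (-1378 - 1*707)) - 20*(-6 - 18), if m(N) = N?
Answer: -1618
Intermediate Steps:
(m(-13) + (-1378 - 1*707)) - 20*(-6 - 18) = (-13 + (-1378 - 1*707)) - 20*(-6 - 18) = (-13 + (-1378 - 707)) - 20*(-24) = (-13 - 2085) + 480 = -2098 + 480 = -1618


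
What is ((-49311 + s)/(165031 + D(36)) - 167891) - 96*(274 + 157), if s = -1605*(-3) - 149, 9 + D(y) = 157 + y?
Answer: -6914818410/33043 ≈ -2.0927e+5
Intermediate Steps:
D(y) = 148 + y (D(y) = -9 + (157 + y) = 148 + y)
s = 4666 (s = -107*(-45) - 149 = 4815 - 149 = 4666)
((-49311 + s)/(165031 + D(36)) - 167891) - 96*(274 + 157) = ((-49311 + 4666)/(165031 + (148 + 36)) - 167891) - 96*(274 + 157) = (-44645/(165031 + 184) - 167891) - 96*431 = (-44645/165215 - 167891) - 41376 = (-44645*1/165215 - 167891) - 41376 = (-8929/33043 - 167891) - 41376 = -5547631242/33043 - 41376 = -6914818410/33043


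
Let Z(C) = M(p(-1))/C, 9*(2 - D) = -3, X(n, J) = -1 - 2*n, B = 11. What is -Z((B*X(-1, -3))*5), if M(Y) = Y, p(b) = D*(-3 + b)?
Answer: 28/165 ≈ 0.16970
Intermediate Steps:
D = 7/3 (D = 2 - 1/9*(-3) = 2 + 1/3 = 7/3 ≈ 2.3333)
p(b) = -7 + 7*b/3 (p(b) = 7*(-3 + b)/3 = -7 + 7*b/3)
Z(C) = -28/(3*C) (Z(C) = (-7 + (7/3)*(-1))/C = (-7 - 7/3)/C = -28/(3*C))
-Z((B*X(-1, -3))*5) = -(-28)/(3*((11*(-1 - 2*(-1)))*5)) = -(-28)/(3*((11*(-1 + 2))*5)) = -(-28)/(3*((11*1)*5)) = -(-28)/(3*(11*5)) = -(-28)/(3*55) = -1*(-28/165) = 28/165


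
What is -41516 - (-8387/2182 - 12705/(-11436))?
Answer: -172649195035/4158892 ≈ -41513.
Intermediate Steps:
-41516 - (-8387/2182 - 12705/(-11436)) = -41516 - (-8387*1/2182 - 12705*(-1/11436)) = -41516 - (-8387/2182 + 4235/3812) = -41516 - 1*(-11365237/4158892) = -41516 + 11365237/4158892 = -172649195035/4158892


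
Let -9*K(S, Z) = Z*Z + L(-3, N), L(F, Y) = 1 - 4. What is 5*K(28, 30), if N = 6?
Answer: -1495/3 ≈ -498.33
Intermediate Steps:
L(F, Y) = -3
K(S, Z) = ⅓ - Z²/9 (K(S, Z) = -(Z*Z - 3)/9 = -(Z² - 3)/9 = -(-3 + Z²)/9 = ⅓ - Z²/9)
5*K(28, 30) = 5*(⅓ - ⅑*30²) = 5*(⅓ - ⅑*900) = 5*(⅓ - 100) = 5*(-299/3) = -1495/3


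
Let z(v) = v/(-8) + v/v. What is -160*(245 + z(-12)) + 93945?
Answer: 54345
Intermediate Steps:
z(v) = 1 - v/8 (z(v) = v*(-⅛) + 1 = -v/8 + 1 = 1 - v/8)
-160*(245 + z(-12)) + 93945 = -160*(245 + (1 - ⅛*(-12))) + 93945 = -160*(245 + (1 + 3/2)) + 93945 = -160*(245 + 5/2) + 93945 = -160*495/2 + 93945 = -39600 + 93945 = 54345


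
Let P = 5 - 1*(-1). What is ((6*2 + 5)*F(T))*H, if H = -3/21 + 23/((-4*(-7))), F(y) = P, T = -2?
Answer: 969/14 ≈ 69.214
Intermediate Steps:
P = 6 (P = 5 + 1 = 6)
F(y) = 6
H = 19/28 (H = -3*1/21 + 23/28 = -⅐ + 23*(1/28) = -⅐ + 23/28 = 19/28 ≈ 0.67857)
((6*2 + 5)*F(T))*H = ((6*2 + 5)*6)*(19/28) = ((12 + 5)*6)*(19/28) = (17*6)*(19/28) = 102*(19/28) = 969/14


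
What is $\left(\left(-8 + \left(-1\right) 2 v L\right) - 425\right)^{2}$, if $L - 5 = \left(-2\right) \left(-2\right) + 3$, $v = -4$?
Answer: $113569$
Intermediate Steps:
$L = 12$ ($L = 5 + \left(\left(-2\right) \left(-2\right) + 3\right) = 5 + \left(4 + 3\right) = 5 + 7 = 12$)
$\left(\left(-8 + \left(-1\right) 2 v L\right) - 425\right)^{2} = \left(\left(-8 + \left(-1\right) 2 \left(-4\right) 12\right) - 425\right)^{2} = \left(\left(-8 + \left(-2\right) \left(-4\right) 12\right) - 425\right)^{2} = \left(\left(-8 + 8 \cdot 12\right) - 425\right)^{2} = \left(\left(-8 + 96\right) - 425\right)^{2} = \left(88 - 425\right)^{2} = \left(-337\right)^{2} = 113569$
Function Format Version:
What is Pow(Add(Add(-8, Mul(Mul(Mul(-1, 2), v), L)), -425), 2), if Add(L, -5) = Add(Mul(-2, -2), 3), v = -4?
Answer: 113569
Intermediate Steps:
L = 12 (L = Add(5, Add(Mul(-2, -2), 3)) = Add(5, Add(4, 3)) = Add(5, 7) = 12)
Pow(Add(Add(-8, Mul(Mul(Mul(-1, 2), v), L)), -425), 2) = Pow(Add(Add(-8, Mul(Mul(Mul(-1, 2), -4), 12)), -425), 2) = Pow(Add(Add(-8, Mul(Mul(-2, -4), 12)), -425), 2) = Pow(Add(Add(-8, Mul(8, 12)), -425), 2) = Pow(Add(Add(-8, 96), -425), 2) = Pow(Add(88, -425), 2) = Pow(-337, 2) = 113569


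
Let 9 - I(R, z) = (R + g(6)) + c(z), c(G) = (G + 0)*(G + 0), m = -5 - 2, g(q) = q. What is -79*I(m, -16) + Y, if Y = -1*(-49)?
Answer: 19483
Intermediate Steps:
m = -7
c(G) = G² (c(G) = G*G = G²)
I(R, z) = 3 - R - z² (I(R, z) = 9 - ((R + 6) + z²) = 9 - ((6 + R) + z²) = 9 - (6 + R + z²) = 9 + (-6 - R - z²) = 3 - R - z²)
Y = 49
-79*I(m, -16) + Y = -79*(3 - 1*(-7) - 1*(-16)²) + 49 = -79*(3 + 7 - 1*256) + 49 = -79*(3 + 7 - 256) + 49 = -79*(-246) + 49 = 19434 + 49 = 19483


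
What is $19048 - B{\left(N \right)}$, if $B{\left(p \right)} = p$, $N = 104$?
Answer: $18944$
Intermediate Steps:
$19048 - B{\left(N \right)} = 19048 - 104 = 18944$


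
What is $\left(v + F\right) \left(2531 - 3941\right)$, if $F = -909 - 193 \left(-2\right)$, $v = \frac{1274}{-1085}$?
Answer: $\frac{22911654}{31} \approx 7.3909 \cdot 10^{5}$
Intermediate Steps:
$v = - \frac{182}{155}$ ($v = 1274 \left(- \frac{1}{1085}\right) = - \frac{182}{155} \approx -1.1742$)
$F = -523$ ($F = -909 - -386 = -909 + 386 = -523$)
$\left(v + F\right) \left(2531 - 3941\right) = \left(- \frac{182}{155} - 523\right) \left(2531 - 3941\right) = \left(- \frac{81247}{155}\right) \left(-1410\right) = \frac{22911654}{31}$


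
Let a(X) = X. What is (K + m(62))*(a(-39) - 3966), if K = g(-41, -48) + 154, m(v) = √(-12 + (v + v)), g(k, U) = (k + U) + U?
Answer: -68085 - 16020*√7 ≈ -1.1047e+5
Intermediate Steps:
g(k, U) = k + 2*U (g(k, U) = (U + k) + U = k + 2*U)
m(v) = √(-12 + 2*v)
K = 17 (K = (-41 + 2*(-48)) + 154 = (-41 - 96) + 154 = -137 + 154 = 17)
(K + m(62))*(a(-39) - 3966) = (17 + √(-12 + 2*62))*(-39 - 3966) = (17 + √(-12 + 124))*(-4005) = (17 + √112)*(-4005) = (17 + 4*√7)*(-4005) = -68085 - 16020*√7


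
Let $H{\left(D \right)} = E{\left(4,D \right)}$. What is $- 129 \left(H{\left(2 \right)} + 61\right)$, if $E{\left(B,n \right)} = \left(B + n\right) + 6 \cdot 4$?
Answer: $-11739$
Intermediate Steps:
$E{\left(B,n \right)} = 24 + B + n$ ($E{\left(B,n \right)} = \left(B + n\right) + 24 = 24 + B + n$)
$H{\left(D \right)} = 28 + D$ ($H{\left(D \right)} = 24 + 4 + D = 28 + D$)
$- 129 \left(H{\left(2 \right)} + 61\right) = - 129 \left(\left(28 + 2\right) + 61\right) = - 129 \left(30 + 61\right) = \left(-129\right) 91 = -11739$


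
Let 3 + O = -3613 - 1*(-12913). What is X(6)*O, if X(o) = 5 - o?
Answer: -9297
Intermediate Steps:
O = 9297 (O = -3 + (-3613 - 1*(-12913)) = -3 + (-3613 + 12913) = -3 + 9300 = 9297)
X(6)*O = (5 - 1*6)*9297 = (5 - 6)*9297 = -1*9297 = -9297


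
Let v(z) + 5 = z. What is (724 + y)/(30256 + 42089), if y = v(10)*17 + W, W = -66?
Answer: 743/72345 ≈ 0.010270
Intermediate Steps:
v(z) = -5 + z
y = 19 (y = (-5 + 10)*17 - 66 = 5*17 - 66 = 85 - 66 = 19)
(724 + y)/(30256 + 42089) = (724 + 19)/(30256 + 42089) = 743/72345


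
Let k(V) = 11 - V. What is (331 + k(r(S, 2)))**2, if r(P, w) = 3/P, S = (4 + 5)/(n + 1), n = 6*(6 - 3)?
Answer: 1014049/9 ≈ 1.1267e+5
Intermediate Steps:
n = 18 (n = 6*3 = 18)
S = 9/19 (S = (4 + 5)/(18 + 1) = 9/19 ≈ 0.47368)
(331 + k(r(S, 2)))**2 = (331 + (11 - 3/9/19))**2 = (331 + (11 - 3*19/9))**2 = (331 + (11 - 1*19/3))**2 = (331 + (11 - 19/3))**2 = (331 + 14/3)**2 = (1007/3)**2 = 1014049/9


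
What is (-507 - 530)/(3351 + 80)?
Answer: -1037/3431 ≈ -0.30224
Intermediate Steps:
(-507 - 530)/(3351 + 80) = -1037/3431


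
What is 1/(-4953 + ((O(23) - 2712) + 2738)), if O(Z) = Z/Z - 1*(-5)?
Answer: -1/4921 ≈ -0.00020321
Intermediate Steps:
O(Z) = 6 (O(Z) = 1 + 5 = 6)
1/(-4953 + ((O(23) - 2712) + 2738)) = 1/(-4953 + ((6 - 2712) + 2738)) = 1/(-4953 + (-2706 + 2738)) = 1/(-4953 + 32) = 1/(-4921) = -1/4921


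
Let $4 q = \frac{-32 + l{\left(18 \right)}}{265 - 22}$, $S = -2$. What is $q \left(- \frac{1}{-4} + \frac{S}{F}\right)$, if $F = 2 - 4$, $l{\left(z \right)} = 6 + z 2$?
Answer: $\frac{25}{1944} \approx 0.01286$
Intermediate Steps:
$l{\left(z \right)} = 6 + 2 z$
$F = -2$
$q = \frac{5}{486}$ ($q = \frac{\left(-32 + \left(6 + 2 \cdot 18\right)\right) \frac{1}{265 - 22}}{4} = \frac{\left(-32 + \left(6 + 36\right)\right) \frac{1}{243}}{4} = \frac{\left(-32 + 42\right) \frac{1}{243}}{4} = \frac{10 \cdot \frac{1}{243}}{4} = \frac{1}{4} \cdot \frac{10}{243} = \frac{5}{486} \approx 0.010288$)
$q \left(- \frac{1}{-4} + \frac{S}{F}\right) = \frac{5 \left(- \frac{1}{-4} - \frac{2}{-2}\right)}{486} = \frac{5 \left(\left(-1\right) \left(- \frac{1}{4}\right) - -1\right)}{486} = \frac{5 \left(\frac{1}{4} + 1\right)}{486} = \frac{5}{486} \cdot \frac{5}{4} = \frac{25}{1944}$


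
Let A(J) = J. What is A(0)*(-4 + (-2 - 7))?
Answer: 0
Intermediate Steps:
A(0)*(-4 + (-2 - 7)) = 0*(-4 + (-2 - 7)) = 0*(-4 - 9) = 0*(-13) = 0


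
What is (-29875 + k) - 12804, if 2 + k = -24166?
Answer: -66847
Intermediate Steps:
k = -24168 (k = -2 - 24166 = -24168)
(-29875 + k) - 12804 = (-29875 - 24168) - 12804 = -54043 - 12804 = -66847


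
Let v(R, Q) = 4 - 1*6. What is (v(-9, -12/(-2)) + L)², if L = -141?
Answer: 20449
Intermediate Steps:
v(R, Q) = -2 (v(R, Q) = 4 - 6 = -2)
(v(-9, -12/(-2)) + L)² = (-2 - 141)² = (-143)² = 20449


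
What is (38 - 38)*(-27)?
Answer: 0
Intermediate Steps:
(38 - 38)*(-27) = 0*(-27) = 0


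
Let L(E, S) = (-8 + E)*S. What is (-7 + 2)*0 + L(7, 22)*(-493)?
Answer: 10846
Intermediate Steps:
L(E, S) = S*(-8 + E)
(-7 + 2)*0 + L(7, 22)*(-493) = (-7 + 2)*0 + (22*(-8 + 7))*(-493) = -5*0 + (22*(-1))*(-493) = 0 - 22*(-493) = 0 + 10846 = 10846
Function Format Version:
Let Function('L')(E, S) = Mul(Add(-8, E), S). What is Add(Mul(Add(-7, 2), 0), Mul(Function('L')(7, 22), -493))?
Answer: 10846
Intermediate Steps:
Function('L')(E, S) = Mul(S, Add(-8, E))
Add(Mul(Add(-7, 2), 0), Mul(Function('L')(7, 22), -493)) = Add(Mul(Add(-7, 2), 0), Mul(Mul(22, Add(-8, 7)), -493)) = Add(Mul(-5, 0), Mul(Mul(22, -1), -493)) = Add(0, Mul(-22, -493)) = Add(0, 10846) = 10846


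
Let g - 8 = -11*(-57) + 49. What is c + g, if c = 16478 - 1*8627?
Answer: 8535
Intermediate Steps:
c = 7851 (c = 16478 - 8627 = 7851)
g = 684 (g = 8 + (-11*(-57) + 49) = 8 + (627 + 49) = 8 + 676 = 684)
c + g = 7851 + 684 = 8535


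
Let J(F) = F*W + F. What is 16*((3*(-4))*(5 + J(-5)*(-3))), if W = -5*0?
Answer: -3840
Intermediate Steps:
W = 0
J(F) = F (J(F) = F*0 + F = 0 + F = F)
16*((3*(-4))*(5 + J(-5)*(-3))) = 16*((3*(-4))*(5 - 5*(-3))) = 16*(-12*(5 + 15)) = 16*(-12*20) = 16*(-240) = -3840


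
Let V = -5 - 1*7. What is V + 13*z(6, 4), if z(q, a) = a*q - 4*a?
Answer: 92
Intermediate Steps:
V = -12 (V = -5 - 7 = -12)
z(q, a) = -4*a + a*q
V + 13*z(6, 4) = -12 + 13*(4*(-4 + 6)) = -12 + 13*(4*2) = -12 + 13*8 = -12 + 104 = 92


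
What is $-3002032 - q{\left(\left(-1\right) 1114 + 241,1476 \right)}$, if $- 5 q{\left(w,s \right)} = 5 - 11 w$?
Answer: $- \frac{15000552}{5} \approx -3.0001 \cdot 10^{6}$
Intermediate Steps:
$q{\left(w,s \right)} = -1 + \frac{11 w}{5}$ ($q{\left(w,s \right)} = - \frac{5 - 11 w}{5} = -1 + \frac{11 w}{5}$)
$-3002032 - q{\left(\left(-1\right) 1114 + 241,1476 \right)} = -3002032 - \left(-1 + \frac{11 \left(\left(-1\right) 1114 + 241\right)}{5}\right) = -3002032 - \left(-1 + \frac{11 \left(-1114 + 241\right)}{5}\right) = -3002032 - \left(-1 + \frac{11}{5} \left(-873\right)\right) = -3002032 - \left(-1 - \frac{9603}{5}\right) = -3002032 - - \frac{9608}{5} = -3002032 + \frac{9608}{5} = - \frac{15000552}{5}$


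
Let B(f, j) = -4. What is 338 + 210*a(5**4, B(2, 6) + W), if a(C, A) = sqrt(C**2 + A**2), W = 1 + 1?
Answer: 338 + 210*sqrt(390629) ≈ 1.3159e+5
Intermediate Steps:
W = 2
a(C, A) = sqrt(A**2 + C**2)
338 + 210*a(5**4, B(2, 6) + W) = 338 + 210*sqrt((-4 + 2)**2 + (5**4)**2) = 338 + 210*sqrt((-2)**2 + 625**2) = 338 + 210*sqrt(4 + 390625) = 338 + 210*sqrt(390629)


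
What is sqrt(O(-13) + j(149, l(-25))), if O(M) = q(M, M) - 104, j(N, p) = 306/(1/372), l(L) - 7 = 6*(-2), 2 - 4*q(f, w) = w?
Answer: sqrt(454927)/2 ≈ 337.24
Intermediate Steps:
q(f, w) = 1/2 - w/4
l(L) = -5 (l(L) = 7 + 6*(-2) = 7 - 12 = -5)
j(N, p) = 113832 (j(N, p) = 306/(1/372) = 306*372 = 113832)
O(M) = -207/2 - M/4 (O(M) = (1/2 - M/4) - 104 = -207/2 - M/4)
sqrt(O(-13) + j(149, l(-25))) = sqrt((-207/2 - 1/4*(-13)) + 113832) = sqrt((-207/2 + 13/4) + 113832) = sqrt(-401/4 + 113832) = sqrt(454927/4) = sqrt(454927)/2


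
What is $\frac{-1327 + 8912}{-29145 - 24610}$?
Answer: $- \frac{1517}{10751} \approx -0.1411$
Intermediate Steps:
$\frac{-1327 + 8912}{-29145 - 24610} = \frac{7585}{-53755} = 7585 \left(- \frac{1}{53755}\right) = - \frac{1517}{10751}$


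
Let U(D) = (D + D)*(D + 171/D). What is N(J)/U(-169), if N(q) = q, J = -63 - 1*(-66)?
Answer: 3/57464 ≈ 5.2207e-5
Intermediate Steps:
J = 3 (J = -63 + 66 = 3)
U(D) = 2*D*(D + 171/D) (U(D) = (2*D)*(D + 171/D) = 2*D*(D + 171/D))
N(J)/U(-169) = 3/(342 + 2*(-169)²) = 3/(342 + 2*28561) = 3/(342 + 57122) = 3/57464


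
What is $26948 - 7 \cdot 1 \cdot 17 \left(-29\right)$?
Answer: $30399$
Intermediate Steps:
$26948 - 7 \cdot 1 \cdot 17 \left(-29\right) = 26948 - 7 \cdot 17 \left(-29\right) = 26948 - 119 \left(-29\right) = 26948 - -3451 = 26948 + 3451 = 30399$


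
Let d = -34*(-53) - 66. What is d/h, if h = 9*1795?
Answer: 1736/16155 ≈ 0.10746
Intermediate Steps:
d = 1736 (d = 1802 - 66 = 1736)
h = 16155
d/h = 1736/16155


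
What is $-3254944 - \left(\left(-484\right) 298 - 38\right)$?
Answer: $-3110674$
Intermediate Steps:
$-3254944 - \left(\left(-484\right) 298 - 38\right) = -3254944 - \left(-144232 - 38\right) = -3254944 - -144270 = -3254944 + 144270 = -3110674$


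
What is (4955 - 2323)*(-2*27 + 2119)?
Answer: 5435080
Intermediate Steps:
(4955 - 2323)*(-2*27 + 2119) = 2632*(-54 + 2119) = 2632*2065 = 5435080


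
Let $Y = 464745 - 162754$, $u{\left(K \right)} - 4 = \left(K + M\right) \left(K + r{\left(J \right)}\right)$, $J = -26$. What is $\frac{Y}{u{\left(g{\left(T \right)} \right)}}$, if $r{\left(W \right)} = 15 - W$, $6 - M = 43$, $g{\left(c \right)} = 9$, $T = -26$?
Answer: $- \frac{301991}{1396} \approx -216.33$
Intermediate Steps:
$M = -37$ ($M = 6 - 43 = -37$)
$u{\left(K \right)} = 4 + \left(-37 + K\right) \left(41 + K\right)$ ($u{\left(K \right)} = 4 + \left(K - 37\right) \left(K + \left(15 - -26\right)\right) = 4 + \left(-37 + K\right) \left(K + \left(15 + 26\right)\right) = 4 + \left(-37 + K\right) \left(K + 41\right) = 4 + \left(-37 + K\right) \left(41 + K\right)$)
$Y = 301991$ ($Y = 464745 - 162754 = 301991$)
$\frac{Y}{u{\left(g{\left(T \right)} \right)}} = \frac{301991}{-1513 + 9^{2} + 4 \cdot 9} = \frac{301991}{-1513 + 81 + 36} = \frac{301991}{-1396} = 301991 \left(- \frac{1}{1396}\right) = - \frac{301991}{1396}$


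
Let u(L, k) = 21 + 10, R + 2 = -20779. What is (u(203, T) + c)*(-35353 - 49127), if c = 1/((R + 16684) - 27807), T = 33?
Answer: -2611020720/997 ≈ -2.6189e+6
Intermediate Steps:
R = -20781 (R = -2 - 20779 = -20781)
u(L, k) = 31
c = -1/31904 (c = 1/((-20781 + 16684) - 27807) = 1/(-4097 - 27807) = 1/(-31904) = -1/31904 ≈ -3.1344e-5)
(u(203, T) + c)*(-35353 - 49127) = (31 - 1/31904)*(-35353 - 49127) = (989023/31904)*(-84480) = -2611020720/997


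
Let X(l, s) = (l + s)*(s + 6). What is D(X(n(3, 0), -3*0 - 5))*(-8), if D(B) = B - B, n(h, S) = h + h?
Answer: 0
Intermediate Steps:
n(h, S) = 2*h
X(l, s) = (6 + s)*(l + s) (X(l, s) = (l + s)*(6 + s) = (6 + s)*(l + s))
D(B) = 0
D(X(n(3, 0), -3*0 - 5))*(-8) = 0*(-8) = 0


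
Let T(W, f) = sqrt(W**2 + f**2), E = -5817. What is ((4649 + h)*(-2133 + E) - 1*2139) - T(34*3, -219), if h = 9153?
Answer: -109728039 - 3*sqrt(6485) ≈ -1.0973e+8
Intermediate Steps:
((4649 + h)*(-2133 + E) - 1*2139) - T(34*3, -219) = ((4649 + 9153)*(-2133 - 5817) - 1*2139) - sqrt((34*3)**2 + (-219)**2) = (13802*(-7950) - 2139) - sqrt(102**2 + 47961) = (-109725900 - 2139) - sqrt(10404 + 47961) = -109728039 - sqrt(58365) = -109728039 - 3*sqrt(6485)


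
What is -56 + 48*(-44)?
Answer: -2168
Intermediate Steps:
-56 + 48*(-44) = -56 - 2112 = -2168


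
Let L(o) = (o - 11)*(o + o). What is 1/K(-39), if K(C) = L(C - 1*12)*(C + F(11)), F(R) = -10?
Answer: -1/309876 ≈ -3.2271e-6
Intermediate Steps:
L(o) = 2*o*(-11 + o) (L(o) = (-11 + o)*(2*o) = 2*o*(-11 + o))
K(C) = 2*(-23 + C)*(-12 + C)*(-10 + C) (K(C) = (2*(C - 1*12)*(-11 + (C - 1*12)))*(C - 10) = (2*(C - 12)*(-11 + (C - 12)))*(-10 + C) = (2*(-12 + C)*(-11 + (-12 + C)))*(-10 + C) = (2*(-12 + C)*(-23 + C))*(-10 + C) = (2*(-23 + C)*(-12 + C))*(-10 + C) = 2*(-23 + C)*(-12 + C)*(-10 + C))
1/K(-39) = 1/(2*(-23 - 39)*(-12 - 39)*(-10 - 39)) = 1/(2*(-62)*(-51)*(-49)) = 1/(-309876) = -1/309876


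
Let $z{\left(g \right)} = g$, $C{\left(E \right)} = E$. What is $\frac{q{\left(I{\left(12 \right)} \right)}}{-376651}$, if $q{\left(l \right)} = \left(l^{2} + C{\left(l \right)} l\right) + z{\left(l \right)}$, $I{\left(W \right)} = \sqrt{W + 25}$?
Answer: $- \frac{74}{376651} - \frac{\sqrt{37}}{376651} \approx -0.00021262$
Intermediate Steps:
$I{\left(W \right)} = \sqrt{25 + W}$
$q{\left(l \right)} = l + 2 l^{2}$ ($q{\left(l \right)} = \left(l^{2} + l l\right) + l = \left(l^{2} + l^{2}\right) + l = 2 l^{2} + l = l + 2 l^{2}$)
$\frac{q{\left(I{\left(12 \right)} \right)}}{-376651} = \frac{\sqrt{25 + 12} \left(1 + 2 \sqrt{25 + 12}\right)}{-376651} = \sqrt{37} \left(1 + 2 \sqrt{37}\right) \left(- \frac{1}{376651}\right) = - \frac{\sqrt{37} \left(1 + 2 \sqrt{37}\right)}{376651}$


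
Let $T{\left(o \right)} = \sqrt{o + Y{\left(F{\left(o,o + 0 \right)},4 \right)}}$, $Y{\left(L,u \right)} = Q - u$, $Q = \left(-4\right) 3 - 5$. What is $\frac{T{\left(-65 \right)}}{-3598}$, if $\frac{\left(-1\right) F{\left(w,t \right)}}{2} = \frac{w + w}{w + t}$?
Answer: $- \frac{i \sqrt{86}}{3598} \approx - 0.0025774 i$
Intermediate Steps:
$Q = -17$ ($Q = -12 - 5 = -17$)
$F{\left(w,t \right)} = - \frac{4 w}{t + w}$ ($F{\left(w,t \right)} = - 2 \frac{w + w}{w + t} = - 2 \frac{2 w}{t + w} = - \frac{4 w}{t + w}$)
$Y{\left(L,u \right)} = -17 - u$
$T{\left(o \right)} = \sqrt{-21 + o}$ ($T{\left(o \right)} = \sqrt{o - 21} = \sqrt{-21 + o}$)
$\frac{T{\left(-65 \right)}}{-3598} = \frac{\sqrt{-21 - 65}}{-3598} = \sqrt{-86} \left(- \frac{1}{3598}\right) = i \sqrt{86} \left(- \frac{1}{3598}\right) = - \frac{i \sqrt{86}}{3598}$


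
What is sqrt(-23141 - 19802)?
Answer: I*sqrt(42943) ≈ 207.23*I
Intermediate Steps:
sqrt(-23141 - 19802) = sqrt(-42943) = I*sqrt(42943)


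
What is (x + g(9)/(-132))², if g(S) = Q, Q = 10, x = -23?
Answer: 2319529/4356 ≈ 532.49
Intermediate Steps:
g(S) = 10
(x + g(9)/(-132))² = (-23 + 10/(-132))² = (-23 + 10*(-1/132))² = (-23 - 5/66)² = (-1523/66)² = 2319529/4356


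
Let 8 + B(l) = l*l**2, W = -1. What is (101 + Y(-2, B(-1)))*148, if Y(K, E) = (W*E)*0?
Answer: 14948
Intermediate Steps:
B(l) = -8 + l**3 (B(l) = -8 + l*l**2 = -8 + l**3)
Y(K, E) = 0 (Y(K, E) = -E*0 = 0)
(101 + Y(-2, B(-1)))*148 = (101 + 0)*148 = 101*148 = 14948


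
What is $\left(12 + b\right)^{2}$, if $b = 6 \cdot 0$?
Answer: $144$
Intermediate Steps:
$b = 0$
$\left(12 + b\right)^{2} = \left(12 + 0\right)^{2} = 12^{2} = 144$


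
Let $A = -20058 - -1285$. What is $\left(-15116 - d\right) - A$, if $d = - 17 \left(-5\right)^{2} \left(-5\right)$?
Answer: $1532$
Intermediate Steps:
$A = -18773$ ($A = -20058 + 1285 = -18773$)
$d = 2125$ ($d = \left(-17\right) 25 \left(-5\right) = \left(-425\right) \left(-5\right) = 2125$)
$\left(-15116 - d\right) - A = \left(-15116 - 2125\right) - -18773 = \left(-15116 - 2125\right) + 18773 = -17241 + 18773 = 1532$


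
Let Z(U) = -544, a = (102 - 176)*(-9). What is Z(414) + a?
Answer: 122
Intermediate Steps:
a = 666 (a = -74*(-9) = 666)
Z(414) + a = -544 + 666 = 122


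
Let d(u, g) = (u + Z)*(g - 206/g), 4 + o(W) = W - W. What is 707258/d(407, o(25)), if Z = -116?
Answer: 1414516/27645 ≈ 51.167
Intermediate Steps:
o(W) = -4 (o(W) = -4 + (W - W) = -4 + 0 = -4)
d(u, g) = (-116 + u)*(g - 206/g) (d(u, g) = (u - 116)*(g - 206/g) = (-116 + u)*(g - 206/g))
707258/d(407, o(25)) = 707258/(((23896 - 206*407 + (-4)²*(-116 + 407))/(-4))) = 707258/((-(23896 - 83842 + 16*291)/4)) = 707258/((-(23896 - 83842 + 4656)/4)) = 707258/((-¼*(-55290))) = 707258/(27645/2) = 707258*(2/27645) = 1414516/27645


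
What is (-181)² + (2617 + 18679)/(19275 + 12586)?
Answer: 1043819517/31861 ≈ 32762.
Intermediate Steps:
(-181)² + (2617 + 18679)/(19275 + 12586) = 32761 + 21296/31861 = 1043819517/31861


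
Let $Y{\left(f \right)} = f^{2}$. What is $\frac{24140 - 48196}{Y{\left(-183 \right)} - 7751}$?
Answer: $- \frac{12028}{12869} \approx -0.93465$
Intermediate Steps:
$\frac{24140 - 48196}{Y{\left(-183 \right)} - 7751} = \frac{24140 - 48196}{\left(-183\right)^{2} - 7751} = - \frac{24056}{33489 - 7751} = - \frac{24056}{25738} = \left(-24056\right) \frac{1}{25738} = - \frac{12028}{12869}$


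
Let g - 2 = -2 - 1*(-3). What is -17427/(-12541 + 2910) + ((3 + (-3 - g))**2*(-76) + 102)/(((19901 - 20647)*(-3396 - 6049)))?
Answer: 61392256974/33929868535 ≈ 1.8094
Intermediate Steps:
g = 3 (g = 2 + (-2 - 1*(-3)) = 2 + (-2 + 3) = 2 + 1 = 3)
-17427/(-12541 + 2910) + ((3 + (-3 - g))**2*(-76) + 102)/(((19901 - 20647)*(-3396 - 6049))) = -17427/(-12541 + 2910) + ((3 + (-3 - 1*3))**2*(-76) + 102)/(((19901 - 20647)*(-3396 - 6049))) = -17427/(-9631) + ((3 + (-3 - 3))**2*(-76) + 102)/((-746*(-9445))) = -17427*(-1/9631) + ((3 - 6)**2*(-76) + 102)/7045970 = 17427/9631 + ((-3)**2*(-76) + 102)*(1/7045970) = 17427/9631 + (9*(-76) + 102)*(1/7045970) = 17427/9631 + (-684 + 102)*(1/7045970) = 17427/9631 - 582*1/7045970 = 17427/9631 - 291/3522985 = 61392256974/33929868535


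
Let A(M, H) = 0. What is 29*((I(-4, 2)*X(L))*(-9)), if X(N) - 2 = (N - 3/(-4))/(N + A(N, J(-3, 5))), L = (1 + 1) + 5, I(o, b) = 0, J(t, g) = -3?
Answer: 0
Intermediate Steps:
L = 7 (L = 2 + 5 = 7)
X(N) = 2 + (¾ + N)/N (X(N) = 2 + (N - 3/(-4))/(N + 0) = 2 + (N - 3*(-¼))/N = 2 + (N + ¾)/N = 2 + (¾ + N)/N)
29*((I(-4, 2)*X(L))*(-9)) = 29*((0*(3 + (¾)/7))*(-9)) = 29*((0*(3 + (¾)*(⅐)))*(-9)) = 29*((0*(3 + 3/28))*(-9)) = 29*((0*(87/28))*(-9)) = 29*(0*(-9)) = 29*0 = 0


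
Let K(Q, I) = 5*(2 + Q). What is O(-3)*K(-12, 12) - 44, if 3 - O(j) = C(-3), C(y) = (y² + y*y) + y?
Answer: 556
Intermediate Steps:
C(y) = y + 2*y² (C(y) = (y² + y²) + y = 2*y² + y = y + 2*y²)
K(Q, I) = 10 + 5*Q
O(j) = -12 (O(j) = 3 - (-3)*(1 + 2*(-3)) = 3 - (-3)*(1 - 6) = 3 - (-3)*(-5) = 3 - 1*15 = 3 - 15 = -12)
O(-3)*K(-12, 12) - 44 = -12*(10 + 5*(-12)) - 44 = -12*(10 - 60) - 44 = -12*(-50) - 44 = 600 - 44 = 556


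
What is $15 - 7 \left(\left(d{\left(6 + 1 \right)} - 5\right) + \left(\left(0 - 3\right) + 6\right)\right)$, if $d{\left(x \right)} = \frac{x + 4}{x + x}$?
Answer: $\frac{47}{2} \approx 23.5$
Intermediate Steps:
$d{\left(x \right)} = \frac{4 + x}{2 x}$
$15 - 7 \left(\left(d{\left(6 + 1 \right)} - 5\right) + \left(\left(0 - 3\right) + 6\right)\right) = 15 - 7 \left(\left(\frac{4 + \left(6 + 1\right)}{2 \left(6 + 1\right)} - 5\right) + \left(\left(0 - 3\right) + 6\right)\right) = 15 - 7 \left(\left(\frac{4 + 7}{2 \cdot 7} - 5\right) + \left(-3 + 6\right)\right) = 15 - 7 \left(\left(\frac{1}{2} \cdot \frac{1}{7} \cdot 11 - 5\right) + 3\right) = 15 - 7 \left(\left(\frac{11}{14} - 5\right) + 3\right) = 15 - 7 \left(- \frac{59}{14} + 3\right) = 15 - - \frac{17}{2} = 15 + \frac{17}{2} = \frac{47}{2}$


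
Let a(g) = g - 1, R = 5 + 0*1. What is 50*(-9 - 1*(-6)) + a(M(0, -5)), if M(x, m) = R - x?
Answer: -146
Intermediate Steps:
R = 5 (R = 5 + 0 = 5)
M(x, m) = 5 - x
a(g) = -1 + g
50*(-9 - 1*(-6)) + a(M(0, -5)) = 50*(-9 - 1*(-6)) + (-1 + (5 - 1*0)) = 50*(-9 + 6) + (-1 + (5 + 0)) = 50*(-3) + (-1 + 5) = -150 + 4 = -146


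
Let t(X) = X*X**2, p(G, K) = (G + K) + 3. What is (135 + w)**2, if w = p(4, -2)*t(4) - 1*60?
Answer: 156025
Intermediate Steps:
p(G, K) = 3 + G + K
t(X) = X**3
w = 260 (w = (3 + 4 - 2)*4**3 - 1*60 = 5*64 - 60 = 320 - 60 = 260)
(135 + w)**2 = (135 + 260)**2 = 395**2 = 156025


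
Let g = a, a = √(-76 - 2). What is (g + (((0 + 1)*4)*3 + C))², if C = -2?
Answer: (10 + I*√78)² ≈ 22.0 + 176.64*I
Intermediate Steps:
a = I*√78 (a = √(-78) = I*√78 ≈ 8.8318*I)
g = I*√78 ≈ 8.8318*I
(g + (((0 + 1)*4)*3 + C))² = (I*√78 + (((0 + 1)*4)*3 - 2))² = (I*√78 + ((1*4)*3 - 2))² = (I*√78 + (4*3 - 2))² = (I*√78 + (12 - 2))² = (I*√78 + 10)² = (10 + I*√78)²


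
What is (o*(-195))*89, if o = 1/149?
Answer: -17355/149 ≈ -116.48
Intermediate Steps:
o = 1/149 ≈ 0.0067114
(o*(-195))*89 = ((1/149)*(-195))*89 = -195/149*89 = -17355/149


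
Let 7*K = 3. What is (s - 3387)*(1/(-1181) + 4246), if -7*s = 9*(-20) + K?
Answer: -825922354650/57869 ≈ -1.4272e+7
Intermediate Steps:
K = 3/7 (K = (1/7)*3 = 3/7 ≈ 0.42857)
s = 1257/49 (s = -(9*(-20) + 3/7)/7 = -(-180 + 3/7)/7 = -1/7*(-1257/7) = 1257/49 ≈ 25.653)
(s - 3387)*(1/(-1181) + 4246) = (1257/49 - 3387)*(1/(-1181) + 4246) = -164706*(-1/1181 + 4246)/49 = -164706/49*5014525/1181 = -825922354650/57869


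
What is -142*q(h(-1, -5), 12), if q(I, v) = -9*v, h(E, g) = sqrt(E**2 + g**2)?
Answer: 15336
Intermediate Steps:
-142*q(h(-1, -5), 12) = -(-1278)*12 = -142*(-108) = 15336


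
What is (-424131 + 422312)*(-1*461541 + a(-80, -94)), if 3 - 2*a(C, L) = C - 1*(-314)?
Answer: 1679506347/2 ≈ 8.3975e+8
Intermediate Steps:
a(C, L) = -311/2 - C/2 (a(C, L) = 3/2 - (C - 1*(-314))/2 = 3/2 - (C + 314)/2 = 3/2 - (314 + C)/2 = 3/2 + (-157 - C/2) = -311/2 - C/2)
(-424131 + 422312)*(-1*461541 + a(-80, -94)) = (-424131 + 422312)*(-1*461541 + (-311/2 - ½*(-80))) = -1819*(-461541 + (-311/2 + 40)) = -1819*(-461541 - 231/2) = -1819*(-923313/2) = 1679506347/2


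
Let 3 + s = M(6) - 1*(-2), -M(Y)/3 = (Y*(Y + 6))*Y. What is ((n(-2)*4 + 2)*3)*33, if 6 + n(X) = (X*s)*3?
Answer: 3079494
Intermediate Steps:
M(Y) = -3*Y²*(6 + Y) (M(Y) = -3*Y*(Y + 6)*Y = -3*Y*(6 + Y)*Y = -3*Y²*(6 + Y))
s = -1297 (s = -3 + (3*6²*(-6 - 1*6) - 1*(-2)) = -3 + (3*36*(-6 - 6) + 2) = -3 + (3*36*(-12) + 2) = -3 + (-1296 + 2) = -3 - 1294 = -1297)
n(X) = -6 - 3891*X (n(X) = -6 + (X*(-1297))*3 = -6 - 1297*X*3 = -6 - 3891*X)
((n(-2)*4 + 2)*3)*33 = (((-6 - 3891*(-2))*4 + 2)*3)*33 = (((-6 + 7782)*4 + 2)*3)*33 = ((7776*4 + 2)*3)*33 = ((31104 + 2)*3)*33 = (31106*3)*33 = 93318*33 = 3079494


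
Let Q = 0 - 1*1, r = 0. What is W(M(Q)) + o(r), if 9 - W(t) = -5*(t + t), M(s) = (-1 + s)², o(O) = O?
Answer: 49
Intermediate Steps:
Q = -1 (Q = 0 - 1 = -1)
W(t) = 9 + 10*t (W(t) = 9 - (-5)*(t + t) = 9 - (-5)*2*t = 9 - (-10)*t = 9 + 10*t)
W(M(Q)) + o(r) = (9 + 10*(-1 - 1)²) + 0 = (9 + 10*(-2)²) + 0 = (9 + 10*4) + 0 = (9 + 40) + 0 = 49 + 0 = 49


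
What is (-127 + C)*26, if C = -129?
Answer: -6656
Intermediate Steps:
(-127 + C)*26 = (-127 - 129)*26 = -256*26 = -6656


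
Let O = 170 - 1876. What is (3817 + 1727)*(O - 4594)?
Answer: -34927200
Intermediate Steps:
O = -1706
(3817 + 1727)*(O - 4594) = (3817 + 1727)*(-1706 - 4594) = 5544*(-6300) = -34927200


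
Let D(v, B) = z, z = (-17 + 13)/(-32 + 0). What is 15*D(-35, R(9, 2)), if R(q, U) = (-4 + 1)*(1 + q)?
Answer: 15/8 ≈ 1.8750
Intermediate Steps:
z = 1/8 (z = -4/(-32) = -4*(-1/32) = 1/8 ≈ 0.12500)
R(q, U) = -3 - 3*q (R(q, U) = -3*(1 + q) = -3 - 3*q)
D(v, B) = 1/8
15*D(-35, R(9, 2)) = 15*(1/8) = 15/8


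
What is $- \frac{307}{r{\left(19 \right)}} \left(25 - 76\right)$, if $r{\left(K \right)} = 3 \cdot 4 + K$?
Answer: $\frac{15657}{31} \approx 505.06$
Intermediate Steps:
$r{\left(K \right)} = 12 + K$
$- \frac{307}{r{\left(19 \right)}} \left(25 - 76\right) = - \frac{307}{12 + 19} \left(25 - 76\right) = - \frac{307}{31} \left(25 - 76\right) = \left(-307\right) \frac{1}{31} \left(-51\right) = \left(- \frac{307}{31}\right) \left(-51\right) = \frac{15657}{31}$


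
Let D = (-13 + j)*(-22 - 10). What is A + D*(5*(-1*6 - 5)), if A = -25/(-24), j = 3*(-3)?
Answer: -929255/24 ≈ -38719.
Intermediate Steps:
j = -9
D = 704 (D = (-13 - 9)*(-22 - 10) = -22*(-32) = 704)
A = 25/24 (A = -25*(-1/24) = 25/24 ≈ 1.0417)
A + D*(5*(-1*6 - 5)) = 25/24 + 704*(5*(-1*6 - 5)) = 25/24 + 704*(5*(-6 - 5)) = 25/24 + 704*(5*(-11)) = 25/24 + 704*(-55) = 25/24 - 38720 = -929255/24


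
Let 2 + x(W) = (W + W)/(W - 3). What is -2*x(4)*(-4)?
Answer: 48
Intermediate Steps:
x(W) = -2 + 2*W/(-3 + W) (x(W) = -2 + (W + W)/(W - 3) = -2 + (2*W)/(-3 + W) = -2 + 2*W/(-3 + W))
-2*x(4)*(-4) = -12/(-3 + 4)*(-4) = -12/1*(-4) = -12*(-4) = 48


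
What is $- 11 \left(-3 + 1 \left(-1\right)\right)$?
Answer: $44$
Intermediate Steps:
$- 11 \left(-3 + 1 \left(-1\right)\right) = - 11 \left(-3 - 1\right) = \left(-11\right) \left(-4\right) = 44$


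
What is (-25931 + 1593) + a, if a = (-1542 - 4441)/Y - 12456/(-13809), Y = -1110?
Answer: -124318725071/5109330 ≈ -24332.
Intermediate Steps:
a = 32148469/5109330 (a = (-1542 - 4441)/(-1110) - 12456/(-13809) = -5983*(-1/1110) - 12456*(-1/13809) = 5983/1110 + 4152/4603 = 32148469/5109330 ≈ 6.2921)
(-25931 + 1593) + a = (-25931 + 1593) + 32148469/5109330 = -24338 + 32148469/5109330 = -124318725071/5109330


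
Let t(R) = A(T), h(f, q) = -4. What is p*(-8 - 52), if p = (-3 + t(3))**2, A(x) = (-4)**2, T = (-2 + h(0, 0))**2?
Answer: -10140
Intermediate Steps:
T = 36 (T = (-2 - 4)**2 = (-6)**2 = 36)
A(x) = 16
t(R) = 16
p = 169 (p = (-3 + 16)**2 = 13**2 = 169)
p*(-8 - 52) = 169*(-8 - 52) = 169*(-60) = -10140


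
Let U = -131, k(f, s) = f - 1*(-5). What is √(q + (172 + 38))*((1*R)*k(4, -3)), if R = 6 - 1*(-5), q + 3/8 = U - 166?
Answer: 99*I*√1398/4 ≈ 925.4*I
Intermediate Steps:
k(f, s) = 5 + f (k(f, s) = f + 5 = 5 + f)
q = -2379/8 (q = -3/8 + (-131 - 166) = -3/8 - 297 = -2379/8 ≈ -297.38)
R = 11 (R = 6 + 5 = 11)
√(q + (172 + 38))*((1*R)*k(4, -3)) = √(-2379/8 + (172 + 38))*((1*11)*(5 + 4)) = √(-2379/8 + 210)*(11*9) = √(-699/8)*99 = (I*√1398/4)*99 = 99*I*√1398/4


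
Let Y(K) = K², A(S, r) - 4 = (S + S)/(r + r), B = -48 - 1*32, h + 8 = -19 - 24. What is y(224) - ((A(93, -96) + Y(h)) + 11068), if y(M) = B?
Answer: -440065/32 ≈ -13752.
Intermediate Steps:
h = -51 (h = -8 + (-19 - 24) = -8 - 43 = -51)
B = -80 (B = -48 - 32 = -80)
A(S, r) = 4 + S/r (A(S, r) = 4 + (S + S)/(r + r) = 4 + (2*S)/((2*r)) = 4 + (2*S)*(1/(2*r)) = 4 + S/r)
y(M) = -80
y(224) - ((A(93, -96) + Y(h)) + 11068) = -80 - (((4 + 93/(-96)) + (-51)²) + 11068) = -80 - (((4 + 93*(-1/96)) + 2601) + 11068) = -80 - (((4 - 31/32) + 2601) + 11068) = -80 - ((97/32 + 2601) + 11068) = -80 - (83329/32 + 11068) = -80 - 1*437505/32 = -80 - 437505/32 = -440065/32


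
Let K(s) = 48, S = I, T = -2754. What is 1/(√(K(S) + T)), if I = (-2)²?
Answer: -I*√2706/2706 ≈ -0.019224*I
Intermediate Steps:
I = 4
S = 4
1/(√(K(S) + T)) = 1/(√(48 - 2754)) = 1/(√(-2706)) = 1/(I*√2706) = -I*√2706/2706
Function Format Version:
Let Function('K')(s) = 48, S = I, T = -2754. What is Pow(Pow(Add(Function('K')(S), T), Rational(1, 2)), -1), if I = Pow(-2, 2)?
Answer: Mul(Rational(-1, 2706), I, Pow(2706, Rational(1, 2))) ≈ Mul(-0.019224, I)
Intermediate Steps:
I = 4
S = 4
Pow(Pow(Add(Function('K')(S), T), Rational(1, 2)), -1) = Pow(Pow(Add(48, -2754), Rational(1, 2)), -1) = Pow(Pow(-2706, Rational(1, 2)), -1) = Pow(Mul(I, Pow(2706, Rational(1, 2))), -1) = Mul(Rational(-1, 2706), I, Pow(2706, Rational(1, 2)))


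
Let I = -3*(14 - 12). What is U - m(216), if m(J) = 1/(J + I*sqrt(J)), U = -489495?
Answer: -88109101/180 - sqrt(6)/1080 ≈ -4.8950e+5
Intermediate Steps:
I = -6 (I = -3*2 = -6)
m(J) = 1/(J - 6*sqrt(J))
U - m(216) = -489495 - 1/(216 - 36*sqrt(6))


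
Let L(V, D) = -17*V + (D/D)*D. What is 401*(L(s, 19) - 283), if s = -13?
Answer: -17243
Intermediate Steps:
L(V, D) = D - 17*V (L(V, D) = -17*V + 1*D = -17*V + D = D - 17*V)
401*(L(s, 19) - 283) = 401*((19 - 17*(-13)) - 283) = 401*((19 + 221) - 283) = 401*(240 - 283) = 401*(-43) = -17243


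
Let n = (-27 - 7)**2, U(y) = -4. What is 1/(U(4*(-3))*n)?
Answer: -1/4624 ≈ -0.00021626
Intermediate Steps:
n = 1156 (n = (-34)**2 = 1156)
1/(U(4*(-3))*n) = 1/(-4*1156) = 1/(-4624) = -1/4624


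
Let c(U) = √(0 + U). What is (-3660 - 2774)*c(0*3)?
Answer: 0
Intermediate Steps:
c(U) = √U
(-3660 - 2774)*c(0*3) = (-3660 - 2774)*√(0*3) = -6434*√0 = -6434*0 = 0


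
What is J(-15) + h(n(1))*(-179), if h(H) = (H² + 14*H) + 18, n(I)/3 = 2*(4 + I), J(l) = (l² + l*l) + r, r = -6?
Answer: -239058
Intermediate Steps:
J(l) = -6 + 2*l² (J(l) = (l² + l*l) - 6 = (l² + l²) - 6 = 2*l² - 6 = -6 + 2*l²)
n(I) = 24 + 6*I (n(I) = 3*(2*(4 + I)) = 3*(8 + 2*I) = 24 + 6*I)
h(H) = 18 + H² + 14*H
J(-15) + h(n(1))*(-179) = (-6 + 2*(-15)²) + (18 + (24 + 6*1)² + 14*(24 + 6*1))*(-179) = (-6 + 2*225) + (18 + (24 + 6)² + 14*(24 + 6))*(-179) = (-6 + 450) + (18 + 30² + 14*30)*(-179) = 444 + (18 + 900 + 420)*(-179) = 444 + 1338*(-179) = 444 - 239502 = -239058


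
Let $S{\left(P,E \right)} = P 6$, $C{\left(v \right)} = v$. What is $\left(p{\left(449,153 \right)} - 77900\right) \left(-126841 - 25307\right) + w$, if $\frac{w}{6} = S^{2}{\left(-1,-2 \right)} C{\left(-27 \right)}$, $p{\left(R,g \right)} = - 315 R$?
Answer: $33371375748$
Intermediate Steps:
$S{\left(P,E \right)} = 6 P$
$w = -5832$ ($w = 6 \left(6 \left(-1\right)\right)^{2} \left(-27\right) = 6 \left(-6\right)^{2} \left(-27\right) = 6 \cdot 36 \left(-27\right) = 6 \left(-972\right) = -5832$)
$\left(p{\left(449,153 \right)} - 77900\right) \left(-126841 - 25307\right) + w = \left(\left(-315\right) 449 - 77900\right) \left(-126841 - 25307\right) - 5832 = \left(-141435 - 77900\right) \left(-152148\right) - 5832 = \left(-219335\right) \left(-152148\right) - 5832 = 33371381580 - 5832 = 33371375748$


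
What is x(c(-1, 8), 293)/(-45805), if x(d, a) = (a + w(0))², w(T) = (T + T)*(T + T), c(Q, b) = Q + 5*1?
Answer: -85849/45805 ≈ -1.8742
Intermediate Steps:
c(Q, b) = 5 + Q (c(Q, b) = Q + 5 = 5 + Q)
w(T) = 4*T² (w(T) = (2*T)*(2*T) = 4*T²)
x(d, a) = a² (x(d, a) = (a + 4*0²)² = (a + 4*0)² = (a + 0)² = a²)
x(c(-1, 8), 293)/(-45805) = 293²/(-45805) = 85849*(-1/45805) = -85849/45805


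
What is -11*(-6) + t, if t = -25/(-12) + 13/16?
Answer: 3307/48 ≈ 68.896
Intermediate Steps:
t = 139/48 (t = -25*(-1/12) + 13*(1/16) = 25/12 + 13/16 = 139/48 ≈ 2.8958)
-11*(-6) + t = -11*(-6) + 139/48 = 66 + 139/48 = 3307/48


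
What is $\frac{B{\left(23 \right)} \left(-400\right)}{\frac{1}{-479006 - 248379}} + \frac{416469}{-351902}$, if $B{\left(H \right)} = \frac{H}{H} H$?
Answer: $\frac{2354907773267531}{351902} \approx 6.6919 \cdot 10^{9}$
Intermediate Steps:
$B{\left(H \right)} = H$ ($B{\left(H \right)} = 1 H = H$)
$\frac{B{\left(23 \right)} \left(-400\right)}{\frac{1}{-479006 - 248379}} + \frac{416469}{-351902} = \frac{23 \left(-400\right)}{\frac{1}{-479006 - 248379}} + \frac{416469}{-351902} = - \frac{9200}{\frac{1}{-727385}} + 416469 \left(- \frac{1}{351902}\right) = - \frac{9200}{- \frac{1}{727385}} - \frac{416469}{351902} = \left(-9200\right) \left(-727385\right) - \frac{416469}{351902} = 6691942000 - \frac{416469}{351902} = \frac{2354907773267531}{351902}$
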